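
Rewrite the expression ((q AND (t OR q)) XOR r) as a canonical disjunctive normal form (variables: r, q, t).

(NOT r AND q AND NOT t) OR (NOT r AND q AND t) OR (r AND NOT q AND NOT t) OR (r AND NOT q AND t)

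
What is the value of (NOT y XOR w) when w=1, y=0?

Substituting: (NOT 0 XOR 1)
= 0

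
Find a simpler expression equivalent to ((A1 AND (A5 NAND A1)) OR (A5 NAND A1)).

By absorption (E OR (E AND v) = E):
= (A5 NAND A1)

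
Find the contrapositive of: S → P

Contrapositive: NOT P → NOT S
Note: A statement and its contrapositive are logically equivalent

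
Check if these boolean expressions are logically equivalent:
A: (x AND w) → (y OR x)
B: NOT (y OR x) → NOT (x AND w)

Yes, Contrapositive is always equivalent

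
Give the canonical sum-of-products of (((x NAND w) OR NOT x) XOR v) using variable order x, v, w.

Σm(0, 1, 4, 7) = (NOT x AND NOT v AND NOT w) OR (NOT x AND NOT v AND w) OR (x AND NOT v AND NOT w) OR (x AND v AND w)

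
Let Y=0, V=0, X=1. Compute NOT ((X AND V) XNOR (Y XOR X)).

Substituting: NOT ((1 AND 0) XNOR (0 XOR 1))
= 1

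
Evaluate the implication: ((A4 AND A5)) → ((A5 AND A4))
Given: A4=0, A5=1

Antecedent ((A4 AND A5)) = 0; consequent ((A5 AND A4)) = 0.
0 → 0 = 1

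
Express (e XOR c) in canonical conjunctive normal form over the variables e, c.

(e OR c) AND (NOT e OR NOT c)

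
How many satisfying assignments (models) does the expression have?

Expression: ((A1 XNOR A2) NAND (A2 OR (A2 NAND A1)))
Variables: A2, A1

Satisfying assignments: (0,1), (1,0)
Count: 2 out of 4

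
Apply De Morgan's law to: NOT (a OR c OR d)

NOT a AND NOT c AND NOT d
De Morgan's: NOT(OR of terms) = AND of negations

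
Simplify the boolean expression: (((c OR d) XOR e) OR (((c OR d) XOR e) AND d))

By absorption (E OR (E AND v) = E):
= ((c OR d) XOR e)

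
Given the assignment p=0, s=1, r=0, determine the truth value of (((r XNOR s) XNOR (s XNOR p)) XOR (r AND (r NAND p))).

Substituting: (((0 XNOR 1) XNOR (1 XNOR 0)) XOR (0 AND (0 NAND 0)))
= 1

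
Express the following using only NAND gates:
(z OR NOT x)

((z NAND z) NAND ((x NAND x) NAND (x NAND x)))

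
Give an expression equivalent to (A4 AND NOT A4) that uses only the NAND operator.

((A4 NAND (A4 NAND A4)) NAND (A4 NAND (A4 NAND A4)))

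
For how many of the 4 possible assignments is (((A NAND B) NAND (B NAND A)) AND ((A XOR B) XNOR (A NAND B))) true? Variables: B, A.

Satisfying assignments: (1,1)
Count: 1 out of 4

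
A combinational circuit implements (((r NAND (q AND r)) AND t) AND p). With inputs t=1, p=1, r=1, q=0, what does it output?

Substituting: (((1 NAND (0 AND 1)) AND 1) AND 1)
= 1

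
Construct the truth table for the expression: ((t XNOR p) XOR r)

t | r | p | Output
------------------
0 | 0 | 0 | 1
0 | 0 | 1 | 0
0 | 1 | 0 | 0
0 | 1 | 1 | 1
1 | 0 | 0 | 0
1 | 0 | 1 | 1
1 | 1 | 0 | 1
1 | 1 | 1 | 0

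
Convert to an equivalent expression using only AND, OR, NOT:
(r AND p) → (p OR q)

NOT (r AND p) OR (p OR q)
(Implication elimination: A → B = NOT A OR B)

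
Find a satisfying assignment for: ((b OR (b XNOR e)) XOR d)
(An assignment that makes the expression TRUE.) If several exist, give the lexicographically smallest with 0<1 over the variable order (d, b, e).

d=0, b=0, e=0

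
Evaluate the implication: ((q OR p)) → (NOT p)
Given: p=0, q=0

Antecedent ((q OR p)) = 0; consequent (NOT p) = 1.
0 → 1 = 1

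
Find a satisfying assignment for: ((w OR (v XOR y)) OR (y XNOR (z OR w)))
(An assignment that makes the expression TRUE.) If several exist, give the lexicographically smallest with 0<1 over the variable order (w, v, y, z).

w=0, v=0, y=0, z=0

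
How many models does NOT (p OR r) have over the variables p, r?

Satisfying assignments: (0,0)
Count: 1 out of 4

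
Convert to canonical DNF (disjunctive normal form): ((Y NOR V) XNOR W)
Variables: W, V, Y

(NOT W AND NOT V AND Y) OR (NOT W AND V AND NOT Y) OR (NOT W AND V AND Y) OR (W AND NOT V AND NOT Y)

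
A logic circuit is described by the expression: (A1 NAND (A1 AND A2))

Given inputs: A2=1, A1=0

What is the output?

Substituting: (0 NAND (0 AND 1))
= 1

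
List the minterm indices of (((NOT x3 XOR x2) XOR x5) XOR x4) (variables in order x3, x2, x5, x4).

Σm(0, 3, 5, 6, 9, 10, 12, 15) = (NOT x3 AND NOT x2 AND NOT x5 AND NOT x4) OR (NOT x3 AND NOT x2 AND x5 AND x4) OR (NOT x3 AND x2 AND NOT x5 AND x4) OR (NOT x3 AND x2 AND x5 AND NOT x4) OR (x3 AND NOT x2 AND NOT x5 AND x4) OR (x3 AND NOT x2 AND x5 AND NOT x4) OR (x3 AND x2 AND NOT x5 AND NOT x4) OR (x3 AND x2 AND x5 AND x4)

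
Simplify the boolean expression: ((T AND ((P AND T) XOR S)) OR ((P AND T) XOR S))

By absorption (E OR (E AND v) = E):
= ((P AND T) XOR S)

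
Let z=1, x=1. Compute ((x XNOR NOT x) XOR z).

Substituting: ((1 XNOR NOT 1) XOR 1)
= 1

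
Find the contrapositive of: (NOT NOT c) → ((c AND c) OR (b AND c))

Contrapositive: NOT ((c AND c) OR (b AND c)) → NOT c
Note: A statement and its contrapositive are logically equivalent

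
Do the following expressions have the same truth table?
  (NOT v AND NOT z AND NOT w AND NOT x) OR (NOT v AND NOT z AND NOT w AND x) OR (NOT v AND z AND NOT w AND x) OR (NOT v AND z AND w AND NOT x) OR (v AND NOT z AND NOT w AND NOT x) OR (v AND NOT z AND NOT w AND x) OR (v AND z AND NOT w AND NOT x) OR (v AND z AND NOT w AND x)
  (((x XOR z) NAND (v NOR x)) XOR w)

Yes, they are equivalent — the two output columns agree on all 16 assignments:
v | z | w | x | Expression 1 | Expression 2
-------------------------------------------
0 | 0 | 0 | 0 | 1 | 1
0 | 0 | 0 | 1 | 1 | 1
0 | 0 | 1 | 0 | 0 | 0
0 | 0 | 1 | 1 | 0 | 0
0 | 1 | 0 | 0 | 0 | 0
0 | 1 | 0 | 1 | 1 | 1
0 | 1 | 1 | 0 | 1 | 1
0 | 1 | 1 | 1 | 0 | 0
1 | 0 | 0 | 0 | 1 | 1
1 | 0 | 0 | 1 | 1 | 1
1 | 0 | 1 | 0 | 0 | 0
1 | 0 | 1 | 1 | 0 | 0
1 | 1 | 0 | 0 | 1 | 1
1 | 1 | 0 | 1 | 1 | 1
1 | 1 | 1 | 0 | 0 | 0
1 | 1 | 1 | 1 | 0 | 0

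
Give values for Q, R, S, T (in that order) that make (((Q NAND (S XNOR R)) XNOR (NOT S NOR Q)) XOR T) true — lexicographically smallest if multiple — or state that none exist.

Q=0, R=0, S=0, T=1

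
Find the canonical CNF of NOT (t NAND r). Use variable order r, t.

(r OR t) AND (r OR NOT t) AND (NOT r OR t)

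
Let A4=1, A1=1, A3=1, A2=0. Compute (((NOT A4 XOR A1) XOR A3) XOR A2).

Substituting: (((NOT 1 XOR 1) XOR 1) XOR 0)
= 0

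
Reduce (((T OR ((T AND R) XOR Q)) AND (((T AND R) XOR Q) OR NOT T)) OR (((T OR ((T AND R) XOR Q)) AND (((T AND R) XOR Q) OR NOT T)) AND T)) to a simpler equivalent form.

By absorption (E OR (E AND v) = E) then distribution ((E OR v) AND (E OR NOT v) = E):
= ((T AND R) XOR Q)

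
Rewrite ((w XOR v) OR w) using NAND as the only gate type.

((((w NAND (w NAND v)) NAND (v NAND (w NAND v))) NAND ((w NAND (w NAND v)) NAND (v NAND (w NAND v)))) NAND (w NAND w))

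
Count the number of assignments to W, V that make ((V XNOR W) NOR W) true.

Satisfying assignments: (0,1)
Count: 1 out of 4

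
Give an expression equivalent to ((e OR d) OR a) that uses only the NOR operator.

((((e NOR d) NOR (e NOR d)) NOR a) NOR (((e NOR d) NOR (e NOR d)) NOR a))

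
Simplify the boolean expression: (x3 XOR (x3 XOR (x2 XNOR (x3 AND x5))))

By XOR self-cancellation ((E XOR v) XOR v = E):
= (x2 XNOR (x3 AND x5))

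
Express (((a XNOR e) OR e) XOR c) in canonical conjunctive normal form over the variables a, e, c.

(a OR e OR NOT c) AND (a OR NOT e OR NOT c) AND (NOT a OR e OR c) AND (NOT a OR NOT e OR NOT c)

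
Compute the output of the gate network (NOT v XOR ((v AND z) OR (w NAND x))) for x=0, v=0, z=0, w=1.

Substituting: (NOT 0 XOR ((0 AND 0) OR (1 NAND 0)))
= 0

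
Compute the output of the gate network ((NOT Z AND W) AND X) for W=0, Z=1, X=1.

Substituting: ((NOT 1 AND 0) AND 1)
= 0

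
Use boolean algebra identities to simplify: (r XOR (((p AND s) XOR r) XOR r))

By XOR self-cancellation ((E XOR v) XOR v = E):
= ((p AND s) XOR r)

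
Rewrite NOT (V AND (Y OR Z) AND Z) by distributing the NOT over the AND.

NOT V OR NOT (Y OR Z) OR NOT Z
De Morgan's: NOT(AND of terms) = OR of negations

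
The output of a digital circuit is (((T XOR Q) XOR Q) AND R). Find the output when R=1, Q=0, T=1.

Substituting: (((1 XOR 0) XOR 0) AND 1)
= 1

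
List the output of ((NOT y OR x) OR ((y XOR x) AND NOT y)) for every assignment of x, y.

x | y | Output
--------------
0 | 0 | 1
0 | 1 | 0
1 | 0 | 1
1 | 1 | 1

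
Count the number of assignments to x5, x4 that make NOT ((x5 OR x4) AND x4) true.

Satisfying assignments: (0,0), (1,0)
Count: 2 out of 4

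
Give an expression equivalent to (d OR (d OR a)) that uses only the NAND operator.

((d NAND d) NAND (((d NAND d) NAND (a NAND a)) NAND ((d NAND d) NAND (a NAND a))))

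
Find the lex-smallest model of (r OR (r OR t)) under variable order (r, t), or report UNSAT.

r=0, t=1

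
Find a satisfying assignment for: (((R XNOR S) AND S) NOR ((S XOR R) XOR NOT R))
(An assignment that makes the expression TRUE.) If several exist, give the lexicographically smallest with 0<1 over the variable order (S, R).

S=1, R=0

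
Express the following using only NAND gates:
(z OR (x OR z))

((z NAND z) NAND (((x NAND x) NAND (z NAND z)) NAND ((x NAND x) NAND (z NAND z))))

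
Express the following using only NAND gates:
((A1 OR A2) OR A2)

((((A1 NAND A1) NAND (A2 NAND A2)) NAND ((A1 NAND A1) NAND (A2 NAND A2))) NAND (A2 NAND A2))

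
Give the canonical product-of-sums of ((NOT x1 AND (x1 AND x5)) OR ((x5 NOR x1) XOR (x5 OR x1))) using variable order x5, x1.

ΠM() = TRUE (no maxterms)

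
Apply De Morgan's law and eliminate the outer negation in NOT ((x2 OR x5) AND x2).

NOT (x2 OR x5) OR NOT x2
De Morgan's: NOT(AND of terms) = OR of negations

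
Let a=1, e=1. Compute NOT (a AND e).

Substituting: NOT (1 AND 1)
= 0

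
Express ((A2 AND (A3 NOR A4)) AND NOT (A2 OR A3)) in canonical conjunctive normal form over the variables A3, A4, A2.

(A3 OR A4 OR A2) AND (A3 OR A4 OR NOT A2) AND (A3 OR NOT A4 OR A2) AND (A3 OR NOT A4 OR NOT A2) AND (NOT A3 OR A4 OR A2) AND (NOT A3 OR A4 OR NOT A2) AND (NOT A3 OR NOT A4 OR A2) AND (NOT A3 OR NOT A4 OR NOT A2)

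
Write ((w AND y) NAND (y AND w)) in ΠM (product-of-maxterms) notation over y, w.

ΠM(3) = (NOT y OR NOT w)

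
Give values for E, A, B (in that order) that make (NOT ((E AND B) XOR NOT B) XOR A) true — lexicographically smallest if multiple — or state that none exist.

E=0, A=0, B=1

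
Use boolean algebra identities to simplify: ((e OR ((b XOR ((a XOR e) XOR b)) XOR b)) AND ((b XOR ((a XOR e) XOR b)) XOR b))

By absorption (E AND (E OR v) = E) then XOR self-cancellation ((E XOR v) XOR v = E):
= ((a XOR e) XOR b)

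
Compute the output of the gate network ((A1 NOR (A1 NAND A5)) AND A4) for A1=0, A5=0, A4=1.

Substituting: ((0 NOR (0 NAND 0)) AND 1)
= 0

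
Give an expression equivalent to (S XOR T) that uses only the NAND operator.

((S NAND (S NAND T)) NAND (T NAND (S NAND T)))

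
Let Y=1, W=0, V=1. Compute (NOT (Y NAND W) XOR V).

Substituting: (NOT (1 NAND 0) XOR 1)
= 1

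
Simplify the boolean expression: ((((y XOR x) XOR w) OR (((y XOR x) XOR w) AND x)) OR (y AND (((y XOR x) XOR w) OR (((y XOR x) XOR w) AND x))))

By absorption (E OR (E AND v) = E) then absorption (E OR (E AND v) = E):
= ((y XOR x) XOR w)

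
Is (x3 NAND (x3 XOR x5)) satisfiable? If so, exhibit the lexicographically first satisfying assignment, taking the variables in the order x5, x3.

x5=0, x3=0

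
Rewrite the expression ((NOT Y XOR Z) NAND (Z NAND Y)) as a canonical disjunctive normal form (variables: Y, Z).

(NOT Y AND Z) OR (Y AND NOT Z) OR (Y AND Z)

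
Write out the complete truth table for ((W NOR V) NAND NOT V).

W | V | Output
--------------
0 | 0 | 0
0 | 1 | 1
1 | 0 | 1
1 | 1 | 1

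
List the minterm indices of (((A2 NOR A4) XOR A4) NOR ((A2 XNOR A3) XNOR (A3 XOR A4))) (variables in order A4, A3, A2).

Σm() = FALSE (no minterms)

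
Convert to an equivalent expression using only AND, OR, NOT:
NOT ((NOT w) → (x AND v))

(NOT w) AND NOT (x AND v)
(Negated implication: NOT(A → B) = A AND NOT B)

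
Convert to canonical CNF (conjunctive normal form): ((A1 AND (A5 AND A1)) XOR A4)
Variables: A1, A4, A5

(A1 OR A4 OR A5) AND (A1 OR A4 OR NOT A5) AND (NOT A1 OR A4 OR A5) AND (NOT A1 OR NOT A4 OR NOT A5)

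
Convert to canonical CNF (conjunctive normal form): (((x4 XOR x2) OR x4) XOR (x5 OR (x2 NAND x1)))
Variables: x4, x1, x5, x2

(x4 OR x1 OR x5 OR NOT x2) AND (x4 OR x1 OR NOT x5 OR NOT x2) AND (x4 OR NOT x1 OR NOT x5 OR NOT x2) AND (NOT x4 OR x1 OR x5 OR x2) AND (NOT x4 OR x1 OR x5 OR NOT x2) AND (NOT x4 OR x1 OR NOT x5 OR x2) AND (NOT x4 OR x1 OR NOT x5 OR NOT x2) AND (NOT x4 OR NOT x1 OR x5 OR x2) AND (NOT x4 OR NOT x1 OR NOT x5 OR x2) AND (NOT x4 OR NOT x1 OR NOT x5 OR NOT x2)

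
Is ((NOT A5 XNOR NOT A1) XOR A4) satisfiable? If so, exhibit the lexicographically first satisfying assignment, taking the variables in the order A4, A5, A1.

A4=0, A5=0, A1=0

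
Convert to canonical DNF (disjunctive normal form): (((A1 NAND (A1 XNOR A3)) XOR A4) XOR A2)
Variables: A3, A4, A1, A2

(NOT A3 AND NOT A4 AND NOT A1 AND NOT A2) OR (NOT A3 AND NOT A4 AND A1 AND NOT A2) OR (NOT A3 AND A4 AND NOT A1 AND A2) OR (NOT A3 AND A4 AND A1 AND A2) OR (A3 AND NOT A4 AND NOT A1 AND NOT A2) OR (A3 AND NOT A4 AND A1 AND A2) OR (A3 AND A4 AND NOT A1 AND A2) OR (A3 AND A4 AND A1 AND NOT A2)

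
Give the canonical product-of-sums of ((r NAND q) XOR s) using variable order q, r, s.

ΠM(1, 3, 5, 6) = (q OR r OR NOT s) AND (q OR NOT r OR NOT s) AND (NOT q OR r OR NOT s) AND (NOT q OR NOT r OR s)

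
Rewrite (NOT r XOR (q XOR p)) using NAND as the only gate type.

(((r NAND r) NAND ((r NAND r) NAND ((q NAND (q NAND p)) NAND (p NAND (q NAND p))))) NAND (((q NAND (q NAND p)) NAND (p NAND (q NAND p))) NAND ((r NAND r) NAND ((q NAND (q NAND p)) NAND (p NAND (q NAND p))))))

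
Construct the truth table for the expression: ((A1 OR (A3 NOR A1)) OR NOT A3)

A1 | A3 | Output
----------------
0 | 0 | 1
0 | 1 | 0
1 | 0 | 1
1 | 1 | 1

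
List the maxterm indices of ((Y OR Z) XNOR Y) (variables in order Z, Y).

ΠM(2) = (NOT Z OR Y)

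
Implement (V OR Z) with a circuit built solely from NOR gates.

((V NOR Z) NOR (V NOR Z))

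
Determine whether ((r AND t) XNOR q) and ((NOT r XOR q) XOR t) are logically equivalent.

No. Counterexample: with q=0, t=0, r=1, Expression 1 = 1 but Expression 2 = 0.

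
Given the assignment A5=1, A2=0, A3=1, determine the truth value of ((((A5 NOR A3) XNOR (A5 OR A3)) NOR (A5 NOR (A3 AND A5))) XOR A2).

Substituting: ((((1 NOR 1) XNOR (1 OR 1)) NOR (1 NOR (1 AND 1))) XOR 0)
= 1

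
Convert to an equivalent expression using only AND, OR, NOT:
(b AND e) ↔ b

((b AND e) AND b) OR (NOT (b AND e) AND NOT b)
(Biconditional = both true or both false)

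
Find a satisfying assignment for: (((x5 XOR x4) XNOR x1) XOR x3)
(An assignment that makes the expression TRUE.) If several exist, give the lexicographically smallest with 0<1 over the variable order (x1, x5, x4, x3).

x1=0, x5=0, x4=0, x3=0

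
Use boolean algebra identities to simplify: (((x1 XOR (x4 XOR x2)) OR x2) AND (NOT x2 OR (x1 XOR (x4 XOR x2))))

By distribution ((E OR v) AND (E OR NOT v) = E):
= (x1 XOR (x4 XOR x2))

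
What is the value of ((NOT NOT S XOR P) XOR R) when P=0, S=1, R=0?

Substituting: ((NOT NOT 1 XOR 0) XOR 0)
= 1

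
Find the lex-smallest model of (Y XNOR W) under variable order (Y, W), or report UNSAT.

Y=0, W=0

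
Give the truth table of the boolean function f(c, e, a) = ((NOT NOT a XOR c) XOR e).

c | e | a | Output
------------------
0 | 0 | 0 | 0
0 | 0 | 1 | 1
0 | 1 | 0 | 1
0 | 1 | 1 | 0
1 | 0 | 0 | 1
1 | 0 | 1 | 0
1 | 1 | 0 | 0
1 | 1 | 1 | 1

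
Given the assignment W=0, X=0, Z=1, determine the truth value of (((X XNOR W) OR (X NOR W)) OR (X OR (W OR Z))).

Substituting: (((0 XNOR 0) OR (0 NOR 0)) OR (0 OR (0 OR 1)))
= 1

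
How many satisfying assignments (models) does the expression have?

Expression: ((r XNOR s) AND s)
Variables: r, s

Satisfying assignments: (1,1)
Count: 1 out of 4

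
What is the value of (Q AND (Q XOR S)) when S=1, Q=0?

Substituting: (0 AND (0 XOR 1))
= 0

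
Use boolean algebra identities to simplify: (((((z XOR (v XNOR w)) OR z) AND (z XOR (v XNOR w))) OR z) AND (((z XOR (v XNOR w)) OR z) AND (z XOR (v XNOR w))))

By absorption (E AND (E OR v) = E) then absorption (E AND (E OR v) = E):
= (z XOR (v XNOR w))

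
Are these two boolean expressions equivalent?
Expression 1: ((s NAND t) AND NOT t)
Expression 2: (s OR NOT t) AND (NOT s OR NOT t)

Yes, they are equivalent — the two output columns agree on all 4 assignments:
s | t | Expression 1 | Expression 2
-----------------------------------
0 | 0 | 1 | 1
0 | 1 | 0 | 0
1 | 0 | 1 | 1
1 | 1 | 0 | 0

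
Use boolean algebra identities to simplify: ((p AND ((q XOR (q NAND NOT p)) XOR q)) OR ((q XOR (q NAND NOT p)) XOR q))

By absorption (E OR (E AND v) = E) then XOR self-cancellation ((E XOR v) XOR v = E):
= (q NAND NOT p)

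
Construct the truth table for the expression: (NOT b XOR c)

c | b | Output
--------------
0 | 0 | 1
0 | 1 | 0
1 | 0 | 0
1 | 1 | 1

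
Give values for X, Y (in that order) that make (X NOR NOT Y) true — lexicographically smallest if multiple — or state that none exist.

X=0, Y=1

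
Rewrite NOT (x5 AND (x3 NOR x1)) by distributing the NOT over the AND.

NOT x5 OR NOT (x3 NOR x1)
De Morgan's: NOT(AND of terms) = OR of negations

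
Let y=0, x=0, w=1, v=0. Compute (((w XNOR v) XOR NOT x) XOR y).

Substituting: (((1 XNOR 0) XOR NOT 0) XOR 0)
= 1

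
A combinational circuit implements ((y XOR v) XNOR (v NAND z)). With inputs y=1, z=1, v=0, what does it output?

Substituting: ((1 XOR 0) XNOR (0 NAND 1))
= 1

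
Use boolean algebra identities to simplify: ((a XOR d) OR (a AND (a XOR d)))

By absorption (E OR (E AND v) = E):
= (a XOR d)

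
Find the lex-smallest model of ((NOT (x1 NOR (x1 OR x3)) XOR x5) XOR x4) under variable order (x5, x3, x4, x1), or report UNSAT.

x5=0, x3=0, x4=0, x1=1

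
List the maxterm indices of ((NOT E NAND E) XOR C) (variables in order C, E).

ΠM(2, 3) = (NOT C OR E) AND (NOT C OR NOT E)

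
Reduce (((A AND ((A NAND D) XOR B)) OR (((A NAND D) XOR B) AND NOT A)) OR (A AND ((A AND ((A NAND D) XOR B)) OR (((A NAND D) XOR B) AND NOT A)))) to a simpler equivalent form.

By absorption (E OR (E AND v) = E) then distribution ((E AND v) OR (E AND NOT v) = E):
= ((A NAND D) XOR B)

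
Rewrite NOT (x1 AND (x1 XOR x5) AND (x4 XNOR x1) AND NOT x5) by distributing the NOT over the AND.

NOT x1 OR NOT (x1 XOR x5) OR NOT (x4 XNOR x1) OR x5
De Morgan's: NOT(AND of terms) = OR of negations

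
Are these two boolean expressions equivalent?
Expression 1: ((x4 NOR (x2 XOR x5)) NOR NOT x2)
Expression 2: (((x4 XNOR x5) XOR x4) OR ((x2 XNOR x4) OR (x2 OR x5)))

No. Counterexample: with x2=0, x5=0, x4=0, Expression 1 = 0 but Expression 2 = 1.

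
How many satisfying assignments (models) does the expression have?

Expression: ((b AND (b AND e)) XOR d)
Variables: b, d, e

Satisfying assignments: (0,1,0), (0,1,1), (1,0,1), (1,1,0)
Count: 4 out of 8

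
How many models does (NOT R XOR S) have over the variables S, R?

Satisfying assignments: (0,0), (1,1)
Count: 2 out of 4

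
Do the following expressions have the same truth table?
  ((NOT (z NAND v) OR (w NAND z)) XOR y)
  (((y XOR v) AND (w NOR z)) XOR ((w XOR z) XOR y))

No. Counterexample: with v=0, y=0, w=0, z=0, Expression 1 = 1 but Expression 2 = 0.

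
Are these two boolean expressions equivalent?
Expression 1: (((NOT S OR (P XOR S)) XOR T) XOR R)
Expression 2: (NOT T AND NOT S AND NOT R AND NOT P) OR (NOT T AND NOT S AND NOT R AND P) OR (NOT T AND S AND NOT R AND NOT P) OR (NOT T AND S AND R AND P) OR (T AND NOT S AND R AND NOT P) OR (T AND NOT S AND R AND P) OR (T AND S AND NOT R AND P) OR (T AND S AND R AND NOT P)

Yes, they are equivalent — the two output columns agree on all 16 assignments:
T | S | R | P | Expression 1 | Expression 2
-------------------------------------------
0 | 0 | 0 | 0 | 1 | 1
0 | 0 | 0 | 1 | 1 | 1
0 | 0 | 1 | 0 | 0 | 0
0 | 0 | 1 | 1 | 0 | 0
0 | 1 | 0 | 0 | 1 | 1
0 | 1 | 0 | 1 | 0 | 0
0 | 1 | 1 | 0 | 0 | 0
0 | 1 | 1 | 1 | 1 | 1
1 | 0 | 0 | 0 | 0 | 0
1 | 0 | 0 | 1 | 0 | 0
1 | 0 | 1 | 0 | 1 | 1
1 | 0 | 1 | 1 | 1 | 1
1 | 1 | 0 | 0 | 0 | 0
1 | 1 | 0 | 1 | 1 | 1
1 | 1 | 1 | 0 | 1 | 1
1 | 1 | 1 | 1 | 0 | 0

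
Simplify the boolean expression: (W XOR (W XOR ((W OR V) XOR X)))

By XOR self-cancellation ((E XOR v) XOR v = E):
= ((W OR V) XOR X)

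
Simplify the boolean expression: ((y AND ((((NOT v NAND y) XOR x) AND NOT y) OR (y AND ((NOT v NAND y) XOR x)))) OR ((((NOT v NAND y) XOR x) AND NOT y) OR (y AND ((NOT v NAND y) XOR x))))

By absorption (E OR (E AND v) = E) then distribution ((E AND v) OR (E AND NOT v) = E):
= ((NOT v NAND y) XOR x)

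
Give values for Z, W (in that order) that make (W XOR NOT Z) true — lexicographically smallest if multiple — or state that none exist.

Z=0, W=0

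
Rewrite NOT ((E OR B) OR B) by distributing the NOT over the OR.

NOT (E OR B) AND NOT B
De Morgan's: NOT(OR of terms) = AND of negations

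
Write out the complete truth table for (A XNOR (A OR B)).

B | A | Output
--------------
0 | 0 | 1
0 | 1 | 1
1 | 0 | 0
1 | 1 | 1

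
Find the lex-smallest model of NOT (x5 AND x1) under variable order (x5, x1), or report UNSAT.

x5=0, x1=0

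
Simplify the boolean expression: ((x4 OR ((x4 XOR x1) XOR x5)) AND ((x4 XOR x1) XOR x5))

By absorption (E AND (E OR v) = E):
= ((x4 XOR x1) XOR x5)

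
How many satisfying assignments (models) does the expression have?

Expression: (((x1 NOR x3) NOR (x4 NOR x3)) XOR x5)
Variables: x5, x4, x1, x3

Satisfying assignments: (0,0,0,1), (0,0,1,1), (0,1,0,1), (0,1,1,0), (0,1,1,1), (1,0,0,0), (1,0,1,0), (1,1,0,0)
Count: 8 out of 16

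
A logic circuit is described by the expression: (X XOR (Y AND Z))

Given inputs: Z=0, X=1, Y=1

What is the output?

Substituting: (1 XOR (1 AND 0))
= 1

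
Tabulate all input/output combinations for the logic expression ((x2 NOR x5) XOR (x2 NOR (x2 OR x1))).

x1 | x5 | x2 | Output
---------------------
0 | 0 | 0 | 0
0 | 0 | 1 | 0
0 | 1 | 0 | 1
0 | 1 | 1 | 0
1 | 0 | 0 | 1
1 | 0 | 1 | 0
1 | 1 | 0 | 0
1 | 1 | 1 | 0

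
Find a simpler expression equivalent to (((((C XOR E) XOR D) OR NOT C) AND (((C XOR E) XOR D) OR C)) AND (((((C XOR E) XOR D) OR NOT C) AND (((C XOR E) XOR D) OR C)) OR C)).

By absorption (E AND (E OR v) = E) then distribution ((E OR v) AND (E OR NOT v) = E):
= ((C XOR E) XOR D)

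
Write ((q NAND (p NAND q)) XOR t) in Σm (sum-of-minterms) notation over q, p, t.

Σm(0, 2, 5, 6) = (NOT q AND NOT p AND NOT t) OR (NOT q AND p AND NOT t) OR (q AND NOT p AND t) OR (q AND p AND NOT t)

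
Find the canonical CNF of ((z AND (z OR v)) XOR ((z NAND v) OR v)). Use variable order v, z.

(v OR NOT z) AND (NOT v OR NOT z)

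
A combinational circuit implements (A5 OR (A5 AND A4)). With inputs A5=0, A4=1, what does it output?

Substituting: (0 OR (0 AND 1))
= 0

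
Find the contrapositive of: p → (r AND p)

Contrapositive: NOT (r AND p) → NOT p
Note: A statement and its contrapositive are logically equivalent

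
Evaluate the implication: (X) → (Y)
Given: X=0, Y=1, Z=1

Antecedent (X) = 0; consequent (Y) = 1.
0 → 1 = 1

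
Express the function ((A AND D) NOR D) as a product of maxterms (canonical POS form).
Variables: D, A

ΠM(2, 3) = (NOT D OR A) AND (NOT D OR NOT A)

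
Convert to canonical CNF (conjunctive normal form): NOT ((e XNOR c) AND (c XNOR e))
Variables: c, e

(c OR e) AND (NOT c OR NOT e)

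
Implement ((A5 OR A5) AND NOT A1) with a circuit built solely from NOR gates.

((((A5 NOR A5) NOR (A5 NOR A5)) NOR ((A5 NOR A5) NOR (A5 NOR A5))) NOR ((A1 NOR A1) NOR (A1 NOR A1)))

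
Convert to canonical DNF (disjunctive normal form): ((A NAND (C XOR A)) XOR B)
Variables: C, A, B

(NOT C AND NOT A AND NOT B) OR (NOT C AND A AND B) OR (C AND NOT A AND NOT B) OR (C AND A AND NOT B)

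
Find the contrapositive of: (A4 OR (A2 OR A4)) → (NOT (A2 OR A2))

Contrapositive: (A2 OR A2) → NOT (A4 OR (A2 OR A4))
Note: A statement and its contrapositive are logically equivalent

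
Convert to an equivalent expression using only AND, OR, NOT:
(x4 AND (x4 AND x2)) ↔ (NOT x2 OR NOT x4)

((x4 AND (x4 AND x2)) AND (NOT x2 OR NOT x4)) OR (NOT (x4 AND (x4 AND x2)) AND NOT (NOT x2 OR NOT x4))
(Biconditional = both true or both false)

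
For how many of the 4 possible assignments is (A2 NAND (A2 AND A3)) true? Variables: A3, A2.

Satisfying assignments: (0,0), (0,1), (1,0)
Count: 3 out of 4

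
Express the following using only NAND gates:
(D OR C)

((D NAND D) NAND (C NAND C))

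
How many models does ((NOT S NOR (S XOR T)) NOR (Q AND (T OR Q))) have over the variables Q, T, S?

Satisfying assignments: (0,0,0), (0,0,1), (0,1,0)
Count: 3 out of 8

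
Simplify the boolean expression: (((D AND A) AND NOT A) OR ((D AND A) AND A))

By distribution ((E AND v) OR (E AND NOT v) = E):
= (D AND A)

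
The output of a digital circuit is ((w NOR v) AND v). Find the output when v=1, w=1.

Substituting: ((1 NOR 1) AND 1)
= 0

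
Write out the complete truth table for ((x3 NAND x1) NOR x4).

x4 | x1 | x3 | Output
---------------------
0 | 0 | 0 | 0
0 | 0 | 1 | 0
0 | 1 | 0 | 0
0 | 1 | 1 | 1
1 | 0 | 0 | 0
1 | 0 | 1 | 0
1 | 1 | 0 | 0
1 | 1 | 1 | 0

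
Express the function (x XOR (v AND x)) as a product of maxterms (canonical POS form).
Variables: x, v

ΠM(0, 1, 3) = (x OR v) AND (x OR NOT v) AND (NOT x OR NOT v)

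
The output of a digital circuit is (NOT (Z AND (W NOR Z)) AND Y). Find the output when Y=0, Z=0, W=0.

Substituting: (NOT (0 AND (0 NOR 0)) AND 0)
= 0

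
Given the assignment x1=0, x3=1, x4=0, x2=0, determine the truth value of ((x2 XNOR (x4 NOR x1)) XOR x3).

Substituting: ((0 XNOR (0 NOR 0)) XOR 1)
= 1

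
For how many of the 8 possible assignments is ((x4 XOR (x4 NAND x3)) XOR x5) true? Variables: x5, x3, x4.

Satisfying assignments: (0,0,0), (0,1,0), (0,1,1), (1,0,1)
Count: 4 out of 8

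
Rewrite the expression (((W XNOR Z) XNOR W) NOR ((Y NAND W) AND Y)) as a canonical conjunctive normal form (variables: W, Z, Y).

(W OR Z OR NOT Y) AND (W OR NOT Z OR Y) AND (W OR NOT Z OR NOT Y) AND (NOT W OR NOT Z OR Y) AND (NOT W OR NOT Z OR NOT Y)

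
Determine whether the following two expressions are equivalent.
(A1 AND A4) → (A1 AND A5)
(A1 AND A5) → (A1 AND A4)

No, Converse is not equivalent to original (counterexample: A1=1, A5=0, A4=1)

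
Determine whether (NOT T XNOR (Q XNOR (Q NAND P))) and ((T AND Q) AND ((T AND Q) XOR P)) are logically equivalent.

No. Counterexample: with Q=0, T=1, P=0, Expression 1 = 1 but Expression 2 = 0.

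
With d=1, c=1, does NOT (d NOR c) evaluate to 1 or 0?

Substituting: NOT (1 NOR 1)
= 1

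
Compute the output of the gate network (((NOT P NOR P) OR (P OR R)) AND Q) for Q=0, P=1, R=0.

Substituting: (((NOT 1 NOR 1) OR (1 OR 0)) AND 0)
= 0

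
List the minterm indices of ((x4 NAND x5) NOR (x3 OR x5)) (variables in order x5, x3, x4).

Σm() = FALSE (no minterms)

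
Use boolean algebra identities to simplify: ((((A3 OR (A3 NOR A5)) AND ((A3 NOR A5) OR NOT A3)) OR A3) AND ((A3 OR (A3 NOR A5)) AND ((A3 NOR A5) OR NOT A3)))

By absorption (E AND (E OR v) = E) then distribution ((E OR v) AND (E OR NOT v) = E):
= (A3 NOR A5)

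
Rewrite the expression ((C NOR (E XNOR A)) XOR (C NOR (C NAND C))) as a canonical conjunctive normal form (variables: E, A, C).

(E OR A OR C) AND (E OR A OR NOT C) AND (E OR NOT A OR NOT C) AND (NOT E OR A OR NOT C) AND (NOT E OR NOT A OR C) AND (NOT E OR NOT A OR NOT C)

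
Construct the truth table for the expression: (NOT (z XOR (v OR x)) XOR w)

w | v | z | x | Output
----------------------
0 | 0 | 0 | 0 | 1
0 | 0 | 0 | 1 | 0
0 | 0 | 1 | 0 | 0
0 | 0 | 1 | 1 | 1
0 | 1 | 0 | 0 | 0
0 | 1 | 0 | 1 | 0
0 | 1 | 1 | 0 | 1
0 | 1 | 1 | 1 | 1
1 | 0 | 0 | 0 | 0
1 | 0 | 0 | 1 | 1
1 | 0 | 1 | 0 | 1
1 | 0 | 1 | 1 | 0
1 | 1 | 0 | 0 | 1
1 | 1 | 0 | 1 | 1
1 | 1 | 1 | 0 | 0
1 | 1 | 1 | 1 | 0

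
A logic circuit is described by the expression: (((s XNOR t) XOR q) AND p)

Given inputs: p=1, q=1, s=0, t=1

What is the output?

Substituting: (((0 XNOR 1) XOR 1) AND 1)
= 1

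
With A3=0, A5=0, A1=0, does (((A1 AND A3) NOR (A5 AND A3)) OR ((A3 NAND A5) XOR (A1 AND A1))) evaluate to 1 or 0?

Substituting: (((0 AND 0) NOR (0 AND 0)) OR ((0 NAND 0) XOR (0 AND 0)))
= 1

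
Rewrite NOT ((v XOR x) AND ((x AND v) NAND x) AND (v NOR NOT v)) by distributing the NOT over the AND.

NOT (v XOR x) OR NOT ((x AND v) NAND x) OR NOT (v NOR NOT v)
De Morgan's: NOT(AND of terms) = OR of negations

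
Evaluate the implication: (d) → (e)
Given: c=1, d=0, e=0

Antecedent (d) = 0; consequent (e) = 0.
0 → 0 = 1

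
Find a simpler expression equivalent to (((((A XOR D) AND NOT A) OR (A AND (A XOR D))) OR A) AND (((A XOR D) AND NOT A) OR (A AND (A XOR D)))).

By absorption (E AND (E OR v) = E) then distribution ((E AND v) OR (E AND NOT v) = E):
= (A XOR D)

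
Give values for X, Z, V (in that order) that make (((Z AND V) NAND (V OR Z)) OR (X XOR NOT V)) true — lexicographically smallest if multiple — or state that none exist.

X=0, Z=0, V=0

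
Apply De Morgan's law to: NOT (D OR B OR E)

NOT D AND NOT B AND NOT E
De Morgan's: NOT(OR of terms) = AND of negations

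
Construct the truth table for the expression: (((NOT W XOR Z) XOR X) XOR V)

Z | W | X | V | Output
----------------------
0 | 0 | 0 | 0 | 1
0 | 0 | 0 | 1 | 0
0 | 0 | 1 | 0 | 0
0 | 0 | 1 | 1 | 1
0 | 1 | 0 | 0 | 0
0 | 1 | 0 | 1 | 1
0 | 1 | 1 | 0 | 1
0 | 1 | 1 | 1 | 0
1 | 0 | 0 | 0 | 0
1 | 0 | 0 | 1 | 1
1 | 0 | 1 | 0 | 1
1 | 0 | 1 | 1 | 0
1 | 1 | 0 | 0 | 1
1 | 1 | 0 | 1 | 0
1 | 1 | 1 | 0 | 0
1 | 1 | 1 | 1 | 1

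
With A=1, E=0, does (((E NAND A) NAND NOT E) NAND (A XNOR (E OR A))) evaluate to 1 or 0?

Substituting: (((0 NAND 1) NAND NOT 0) NAND (1 XNOR (0 OR 1)))
= 1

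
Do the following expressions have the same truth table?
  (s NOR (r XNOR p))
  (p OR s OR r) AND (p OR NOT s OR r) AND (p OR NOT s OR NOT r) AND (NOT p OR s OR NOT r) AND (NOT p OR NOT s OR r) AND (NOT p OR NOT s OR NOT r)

Yes, they are equivalent — the two output columns agree on all 8 assignments:
p | s | r | Expression 1 | Expression 2
---------------------------------------
0 | 0 | 0 | 0 | 0
0 | 0 | 1 | 1 | 1
0 | 1 | 0 | 0 | 0
0 | 1 | 1 | 0 | 0
1 | 0 | 0 | 1 | 1
1 | 0 | 1 | 0 | 0
1 | 1 | 0 | 0 | 0
1 | 1 | 1 | 0 | 0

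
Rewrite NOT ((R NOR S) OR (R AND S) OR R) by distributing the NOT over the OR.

NOT (R NOR S) AND NOT (R AND S) AND NOT R
De Morgan's: NOT(OR of terms) = AND of negations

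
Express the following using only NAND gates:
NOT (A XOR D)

(((A NAND (A NAND D)) NAND (D NAND (A NAND D))) NAND ((A NAND (A NAND D)) NAND (D NAND (A NAND D))))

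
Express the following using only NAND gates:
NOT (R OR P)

(((R NAND R) NAND (P NAND P)) NAND ((R NAND R) NAND (P NAND P)))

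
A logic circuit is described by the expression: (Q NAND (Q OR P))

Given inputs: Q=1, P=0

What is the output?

Substituting: (1 NAND (1 OR 0))
= 0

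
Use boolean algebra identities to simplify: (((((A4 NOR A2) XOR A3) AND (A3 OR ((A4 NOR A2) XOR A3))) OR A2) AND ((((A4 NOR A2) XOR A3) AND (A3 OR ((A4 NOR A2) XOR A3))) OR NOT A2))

By distribution ((E OR v) AND (E OR NOT v) = E) then absorption (E AND (E OR v) = E):
= ((A4 NOR A2) XOR A3)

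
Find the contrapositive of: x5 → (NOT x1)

Contrapositive: x1 → NOT x5
Note: A statement and its contrapositive are logically equivalent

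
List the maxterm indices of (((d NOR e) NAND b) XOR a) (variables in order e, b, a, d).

ΠM(2, 3, 4, 7, 10, 11, 14, 15) = (e OR b OR NOT a OR d) AND (e OR b OR NOT a OR NOT d) AND (e OR NOT b OR a OR d) AND (e OR NOT b OR NOT a OR NOT d) AND (NOT e OR b OR NOT a OR d) AND (NOT e OR b OR NOT a OR NOT d) AND (NOT e OR NOT b OR NOT a OR d) AND (NOT e OR NOT b OR NOT a OR NOT d)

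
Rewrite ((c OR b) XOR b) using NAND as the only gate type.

((((c NAND c) NAND (b NAND b)) NAND (((c NAND c) NAND (b NAND b)) NAND b)) NAND (b NAND (((c NAND c) NAND (b NAND b)) NAND b)))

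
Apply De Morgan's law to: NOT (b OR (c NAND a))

NOT b AND NOT (c NAND a)
De Morgan's: NOT(OR of terms) = AND of negations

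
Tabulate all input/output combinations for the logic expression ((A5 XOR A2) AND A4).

A4 | A2 | A5 | Output
---------------------
0 | 0 | 0 | 0
0 | 0 | 1 | 0
0 | 1 | 0 | 0
0 | 1 | 1 | 0
1 | 0 | 0 | 0
1 | 0 | 1 | 1
1 | 1 | 0 | 1
1 | 1 | 1 | 0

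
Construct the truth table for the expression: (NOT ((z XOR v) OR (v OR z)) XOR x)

v | x | z | Output
------------------
0 | 0 | 0 | 1
0 | 0 | 1 | 0
0 | 1 | 0 | 0
0 | 1 | 1 | 1
1 | 0 | 0 | 0
1 | 0 | 1 | 0
1 | 1 | 0 | 1
1 | 1 | 1 | 1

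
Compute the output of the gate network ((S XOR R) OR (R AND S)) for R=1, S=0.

Substituting: ((0 XOR 1) OR (1 AND 0))
= 1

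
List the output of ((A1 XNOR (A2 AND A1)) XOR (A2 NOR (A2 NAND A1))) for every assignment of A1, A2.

A1 | A2 | Output
----------------
0 | 0 | 1
0 | 1 | 1
1 | 0 | 0
1 | 1 | 1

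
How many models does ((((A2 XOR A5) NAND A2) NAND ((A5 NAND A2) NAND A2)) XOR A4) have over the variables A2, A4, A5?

Satisfying assignments: (0,1,0), (0,1,1), (1,0,0), (1,1,1)
Count: 4 out of 8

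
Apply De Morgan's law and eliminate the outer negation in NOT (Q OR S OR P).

NOT Q AND NOT S AND NOT P
De Morgan's: NOT(OR of terms) = AND of negations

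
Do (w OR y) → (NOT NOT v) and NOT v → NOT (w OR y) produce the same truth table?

Yes, Contrapositive is always equivalent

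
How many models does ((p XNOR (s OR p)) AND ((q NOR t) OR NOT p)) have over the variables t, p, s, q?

Satisfying assignments: (0,0,0,0), (0,0,0,1), (0,1,0,0), (0,1,1,0), (1,0,0,0), (1,0,0,1)
Count: 6 out of 16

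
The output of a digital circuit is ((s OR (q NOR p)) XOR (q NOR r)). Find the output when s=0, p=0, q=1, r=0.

Substituting: ((0 OR (1 NOR 0)) XOR (1 NOR 0))
= 0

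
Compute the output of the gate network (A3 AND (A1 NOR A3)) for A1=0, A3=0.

Substituting: (0 AND (0 NOR 0))
= 0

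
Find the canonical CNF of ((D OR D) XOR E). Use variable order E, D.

(E OR D) AND (NOT E OR NOT D)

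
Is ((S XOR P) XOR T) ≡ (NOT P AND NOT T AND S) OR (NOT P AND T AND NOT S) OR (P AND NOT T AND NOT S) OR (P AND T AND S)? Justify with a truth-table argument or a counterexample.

Yes, they are equivalent — the two output columns agree on all 8 assignments:
P | T | S | Expression 1 | Expression 2
---------------------------------------
0 | 0 | 0 | 0 | 0
0 | 0 | 1 | 1 | 1
0 | 1 | 0 | 1 | 1
0 | 1 | 1 | 0 | 0
1 | 0 | 0 | 1 | 1
1 | 0 | 1 | 0 | 0
1 | 1 | 0 | 0 | 0
1 | 1 | 1 | 1 | 1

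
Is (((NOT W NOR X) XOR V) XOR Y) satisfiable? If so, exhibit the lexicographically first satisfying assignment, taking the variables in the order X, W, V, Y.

X=0, W=0, V=0, Y=1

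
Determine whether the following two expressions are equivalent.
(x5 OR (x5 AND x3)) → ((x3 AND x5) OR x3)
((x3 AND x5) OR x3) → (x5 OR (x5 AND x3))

No, Converse is not equivalent to original (counterexample: x5=0, x3=1)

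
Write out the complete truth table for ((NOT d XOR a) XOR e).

a | e | d | Output
------------------
0 | 0 | 0 | 1
0 | 0 | 1 | 0
0 | 1 | 0 | 0
0 | 1 | 1 | 1
1 | 0 | 0 | 0
1 | 0 | 1 | 1
1 | 1 | 0 | 1
1 | 1 | 1 | 0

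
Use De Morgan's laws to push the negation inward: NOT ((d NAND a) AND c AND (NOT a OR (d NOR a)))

NOT (d NAND a) OR NOT c OR NOT (NOT a OR (d NOR a))
De Morgan's: NOT(AND of terms) = OR of negations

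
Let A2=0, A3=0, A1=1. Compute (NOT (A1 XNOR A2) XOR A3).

Substituting: (NOT (1 XNOR 0) XOR 0)
= 1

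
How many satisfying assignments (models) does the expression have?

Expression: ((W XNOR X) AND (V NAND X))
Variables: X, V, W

Satisfying assignments: (0,0,0), (0,1,0), (1,0,1)
Count: 3 out of 8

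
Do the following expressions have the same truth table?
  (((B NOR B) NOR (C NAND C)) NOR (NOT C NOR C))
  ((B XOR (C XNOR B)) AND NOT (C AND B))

No. Counterexample: with B=0, C=1, Expression 1 = 1 but Expression 2 = 0.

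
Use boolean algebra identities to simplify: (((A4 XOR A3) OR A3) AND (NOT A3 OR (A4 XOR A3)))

By distribution ((E OR v) AND (E OR NOT v) = E):
= (A4 XOR A3)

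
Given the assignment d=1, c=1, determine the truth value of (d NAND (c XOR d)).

Substituting: (1 NAND (1 XOR 1))
= 1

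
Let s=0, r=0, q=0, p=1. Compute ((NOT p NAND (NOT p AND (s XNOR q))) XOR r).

Substituting: ((NOT 1 NAND (NOT 1 AND (0 XNOR 0))) XOR 0)
= 1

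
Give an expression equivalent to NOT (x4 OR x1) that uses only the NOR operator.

(((x4 NOR x1) NOR (x4 NOR x1)) NOR ((x4 NOR x1) NOR (x4 NOR x1)))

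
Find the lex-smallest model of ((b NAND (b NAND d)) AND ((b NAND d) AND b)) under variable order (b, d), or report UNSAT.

UNSATISFIABLE - no assignment makes this expression true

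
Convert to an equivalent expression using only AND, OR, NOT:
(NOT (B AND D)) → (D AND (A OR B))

(B AND D) OR (D AND (A OR B))
(Implication elimination: A → B = NOT A OR B)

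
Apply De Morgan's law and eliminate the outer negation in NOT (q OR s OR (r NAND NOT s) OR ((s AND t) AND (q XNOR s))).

NOT q AND NOT s AND NOT (r NAND NOT s) AND NOT ((s AND t) AND (q XNOR s))
De Morgan's: NOT(OR of terms) = AND of negations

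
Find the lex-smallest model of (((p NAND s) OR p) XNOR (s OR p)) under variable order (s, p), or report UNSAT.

s=0, p=1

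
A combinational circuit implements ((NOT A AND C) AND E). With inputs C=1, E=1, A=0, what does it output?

Substituting: ((NOT 0 AND 1) AND 1)
= 1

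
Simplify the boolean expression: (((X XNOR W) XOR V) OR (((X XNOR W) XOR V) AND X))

By absorption (E OR (E AND v) = E):
= ((X XNOR W) XOR V)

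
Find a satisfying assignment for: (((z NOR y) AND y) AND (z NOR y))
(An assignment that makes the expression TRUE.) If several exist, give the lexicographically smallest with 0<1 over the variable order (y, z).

UNSATISFIABLE - no assignment makes this expression true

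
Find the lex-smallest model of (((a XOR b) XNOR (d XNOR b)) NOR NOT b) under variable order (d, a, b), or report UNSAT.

d=0, a=0, b=1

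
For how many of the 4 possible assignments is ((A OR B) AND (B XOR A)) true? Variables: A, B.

Satisfying assignments: (0,1), (1,0)
Count: 2 out of 4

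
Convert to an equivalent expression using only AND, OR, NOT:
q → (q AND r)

NOT q OR (q AND r)
(Implication elimination: A → B = NOT A OR B)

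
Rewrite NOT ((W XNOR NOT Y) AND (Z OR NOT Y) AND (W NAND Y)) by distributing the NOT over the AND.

NOT (W XNOR NOT Y) OR NOT (Z OR NOT Y) OR NOT (W NAND Y)
De Morgan's: NOT(AND of terms) = OR of negations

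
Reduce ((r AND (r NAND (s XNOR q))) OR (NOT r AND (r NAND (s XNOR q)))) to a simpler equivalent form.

By distribution ((E AND v) OR (E AND NOT v) = E):
= (r NAND (s XNOR q))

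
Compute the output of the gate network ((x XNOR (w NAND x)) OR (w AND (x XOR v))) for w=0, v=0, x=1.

Substituting: ((1 XNOR (0 NAND 1)) OR (0 AND (1 XOR 0)))
= 1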